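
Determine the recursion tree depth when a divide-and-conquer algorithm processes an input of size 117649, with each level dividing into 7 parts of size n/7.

For divide and conquer with division factor 7:

Problem sizes at each level:
Level 0: 117649
Level 1: 16807
Level 2: 2401
Level 3: 343
Level 4: 49
Level 5: 7
Level 6: 1

The root is level 0 and the size-1 base case is level 6 (the tree spans levels 0 through 6, i.e. 7 levels counting the root), so the depth is the number of divisions: log_7(117649) = 6

The recursion tree depth is log_7(117649) = 6. At each level, the problem size is divided by 7, so it takes 6 divisions to reduce to a base case of size 1. The algorithm makes 7 recursive calls at each level.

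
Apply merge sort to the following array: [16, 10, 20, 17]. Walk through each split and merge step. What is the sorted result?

Merge sort trace:

Split: [16, 10, 20, 17] -> [16, 10] and [20, 17]
  Split: [16, 10] -> [16] and [10]
  Merge: [16] + [10] -> [10, 16]
  Split: [20, 17] -> [20] and [17]
  Merge: [20] + [17] -> [17, 20]
Merge: [10, 16] + [17, 20] -> [10, 16, 17, 20]

Final sorted array: [10, 16, 17, 20]

The merge sort proceeds by recursively splitting the array and merging sorted halves.
After all merges, the sorted array is [10, 16, 17, 20].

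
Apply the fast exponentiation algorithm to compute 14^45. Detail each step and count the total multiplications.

Computing 14^45 by squaring (build up from 14^1; each line after the first costs one multiplication):

14^1 = 14
14^2 = (14^1)^2 = 14^2 = 196
14^4 = (14^2)^2 = 196^2 = 38416
14^5 = 14 * 14^4 = 14 * 38416 = 537824
14^10 = (14^5)^2 = 537824^2 = 289254654976
14^11 = 14 * 14^10 = 14 * 289254654976 = 4049565169664
14^22 = (14^11)^2 = 4049565169664^2 = 16398978063355821105872896
14^44 = (14^22)^2 = 16398978063355821105872896^2 = 268926481522425436988250652599945506664302107426816
14^45 = 14 * 14^44 = 14 * 268926481522425436988250652599945506664302107426816 = 3764970741313956117835509136399237093300229503975424

Result: 3764970741313956117835509136399237093300229503975424
Multiplications needed: 8 (8 lines after 14^1)

14^45 = 3764970741313956117835509136399237093300229503975424. Using exponentiation by squaring, this requires 8 multiplications. The key idea: if the exponent is even, square the half-power; if odd, multiply by the base once.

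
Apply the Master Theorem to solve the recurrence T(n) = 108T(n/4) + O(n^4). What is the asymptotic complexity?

Master Theorem for T(n) = 108T(n/4) + O(n^4):

a = 108, b = 4, c = 4
log_b(a) = log_4(108) = 3.3774

Case 3: c = 4 > log_4(108) = 3.3774
T(n) = O(n^4) = O(n^4)

For T(n) = 108T(n/4) + O(n^4): log_4(108) = 3.3774. This is Case 3 of the Master Theorem (c > log_b(a), work dominated by root), giving O(n^4).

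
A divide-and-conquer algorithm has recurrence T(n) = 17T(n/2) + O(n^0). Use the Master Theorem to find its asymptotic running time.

Master Theorem for T(n) = 17T(n/2) + O(n^0):

a = 17, b = 2, c = 0
log_b(a) = log_2(17) = 4.0875

Case 1: c = 0 < log_2(17) = 4.0875
T(n) = O(n^(log_2 17))

For T(n) = 17T(n/2) + O(n^0): log_2(17) = 4.0875. This is Case 1 of the Master Theorem (c < log_b(a), work dominated by leaves), giving O(n^(log_2 17)).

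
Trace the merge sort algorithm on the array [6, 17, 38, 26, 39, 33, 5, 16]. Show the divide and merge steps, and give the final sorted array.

Merge sort trace:

Split: [6, 17, 38, 26, 39, 33, 5, 16] -> [6, 17, 38, 26] and [39, 33, 5, 16]
  Split: [6, 17, 38, 26] -> [6, 17] and [38, 26]
    Split: [6, 17] -> [6] and [17]
    Merge: [6] + [17] -> [6, 17]
    Split: [38, 26] -> [38] and [26]
    Merge: [38] + [26] -> [26, 38]
  Merge: [6, 17] + [26, 38] -> [6, 17, 26, 38]
  Split: [39, 33, 5, 16] -> [39, 33] and [5, 16]
    Split: [39, 33] -> [39] and [33]
    Merge: [39] + [33] -> [33, 39]
    Split: [5, 16] -> [5] and [16]
    Merge: [5] + [16] -> [5, 16]
  Merge: [33, 39] + [5, 16] -> [5, 16, 33, 39]
Merge: [6, 17, 26, 38] + [5, 16, 33, 39] -> [5, 6, 16, 17, 26, 33, 38, 39]

Final sorted array: [5, 6, 16, 17, 26, 33, 38, 39]

The merge sort proceeds by recursively splitting the array and merging sorted halves.
After all merges, the sorted array is [5, 6, 16, 17, 26, 33, 38, 39].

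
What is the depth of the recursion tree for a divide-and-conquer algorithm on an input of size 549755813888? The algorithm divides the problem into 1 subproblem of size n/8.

For divide and conquer with division factor 8:

Problem sizes at each level:
Level 0: 549755813888
Level 1: 68719476736
Level 2: 8589934592
Level 3: 1073741824
Level 4: 134217728
Level 5: 16777216
Level 6: 2097152
Level 7: 262144
Level 8: 32768
Level 9: 4096
Level 10: 512
Level 11: 64
Level 12: 8
Level 13: 1

The root is level 0 and the size-1 base case is level 13 (the tree spans levels 0 through 13, i.e. 14 levels counting the root), so the depth is the number of divisions: log_8(549755813888) = 13

The recursion tree depth is log_8(549755813888) = 13. At each level, the problem size is divided by 8, so it takes 13 divisions to reduce to a base case of size 1. The algorithm makes 1 recursive call at each level.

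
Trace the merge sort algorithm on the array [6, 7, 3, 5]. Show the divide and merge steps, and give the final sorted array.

Merge sort trace:

Split: [6, 7, 3, 5] -> [6, 7] and [3, 5]
  Split: [6, 7] -> [6] and [7]
  Merge: [6] + [7] -> [6, 7]
  Split: [3, 5] -> [3] and [5]
  Merge: [3] + [5] -> [3, 5]
Merge: [6, 7] + [3, 5] -> [3, 5, 6, 7]

Final sorted array: [3, 5, 6, 7]

The merge sort proceeds by recursively splitting the array and merging sorted halves.
After all merges, the sorted array is [3, 5, 6, 7].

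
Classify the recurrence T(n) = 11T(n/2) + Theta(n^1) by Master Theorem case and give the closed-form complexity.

Master Theorem for T(n) = 11T(n/2) + O(n^1):

a = 11, b = 2, c = 1
log_b(a) = log_2(11) = 3.4594

Case 1: c = 1 < log_2(11) = 3.4594
T(n) = O(n^(log_2 11))

For T(n) = 11T(n/2) + O(n^1): log_2(11) = 3.4594. This is Case 1 of the Master Theorem (c < log_b(a), work dominated by leaves), giving O(n^(log_2 11)).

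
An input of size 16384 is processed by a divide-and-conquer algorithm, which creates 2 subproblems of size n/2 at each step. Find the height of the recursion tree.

For divide and conquer with division factor 2:

Problem sizes at each level:
Level 0: 16384
Level 1: 8192
Level 2: 4096
Level 3: 2048
Level 4: 1024
Level 5: 512
Level 6: 256
Level 7: 128
Level 8: 64
Level 9: 32
Level 10: 16
Level 11: 8
Level 12: 4
Level 13: 2
Level 14: 1

The root is level 0 and the size-1 base case is level 14 (the tree spans levels 0 through 14, i.e. 15 levels counting the root), so the depth is the number of divisions: log_2(16384) = 14

The recursion tree depth is log_2(16384) = 14. At each level, the problem size is divided by 2, so it takes 14 divisions to reduce to a base case of size 1. The algorithm makes 2 recursive calls at each level.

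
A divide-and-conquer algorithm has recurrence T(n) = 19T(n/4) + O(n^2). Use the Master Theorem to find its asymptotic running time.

Master Theorem for T(n) = 19T(n/4) + O(n^2):

a = 19, b = 4, c = 2
log_b(a) = log_4(19) = 2.1240

Case 1: c = 2 < log_4(19) = 2.1240
T(n) = O(n^(log_4 19))

For T(n) = 19T(n/4) + O(n^2): log_4(19) = 2.1240. This is Case 1 of the Master Theorem (c < log_b(a), work dominated by leaves), giving O(n^(log_4 19)).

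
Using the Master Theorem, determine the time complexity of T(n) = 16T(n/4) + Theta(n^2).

Master Theorem for T(n) = 16T(n/4) + O(n^2):

a = 16, b = 4, c = 2
log_b(a) = log_4(16) = 2.0000

Case 2: c = 2 = log_4(16) = 2.0000
T(n) = O(n^2 log n) = O(n^2 log n)

For T(n) = 16T(n/4) + O(n^2): log_4(16) = 2.0000. This is Case 2 of the Master Theorem (c = log_b(a), equal work at all levels), giving O(n^2 log n).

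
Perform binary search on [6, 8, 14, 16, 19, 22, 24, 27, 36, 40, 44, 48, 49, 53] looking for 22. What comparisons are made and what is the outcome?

Binary search for 22 in [6, 8, 14, 16, 19, 22, 24, 27, 36, 40, 44, 48, 49, 53]:

lo=0, hi=13, mid=6, arr[mid]=24 -> 24 > 22, search left half
lo=0, hi=5, mid=2, arr[mid]=14 -> 14 < 22, search right half
lo=3, hi=5, mid=4, arr[mid]=19 -> 19 < 22, search right half
lo=5, hi=5, mid=5, arr[mid]=22 -> Found target at index 5!

Binary search finds 22 at index 5 after 4 comparisons. The search repeatedly halves the search space by comparing with the middle element.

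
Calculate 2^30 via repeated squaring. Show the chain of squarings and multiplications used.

Computing 2^30 by squaring (build up from 2^1; each line after the first costs one multiplication):

2^1 = 2
2^2 = (2^1)^2 = 2^2 = 4
2^3 = 2 * 2^2 = 2 * 4 = 8
2^6 = (2^3)^2 = 8^2 = 64
2^7 = 2 * 2^6 = 2 * 64 = 128
2^14 = (2^7)^2 = 128^2 = 16384
2^15 = 2 * 2^14 = 2 * 16384 = 32768
2^30 = (2^15)^2 = 32768^2 = 1073741824

Result: 1073741824
Multiplications needed: 7 (7 lines after 2^1)

2^30 = 1073741824. Using exponentiation by squaring, this requires 7 multiplications. The key idea: if the exponent is even, square the half-power; if odd, multiply by the base once.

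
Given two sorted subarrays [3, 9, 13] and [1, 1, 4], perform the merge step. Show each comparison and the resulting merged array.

Merging process:

Compare 3 vs 1: take 1 from right. Merged: [1]
Compare 3 vs 1: take 1 from right. Merged: [1, 1]
Compare 3 vs 4: take 3 from left. Merged: [1, 1, 3]
Compare 9 vs 4: take 4 from right. Merged: [1, 1, 3, 4]
Append remaining from left: [9, 13]. Merged: [1, 1, 3, 4, 9, 13]

Final merged array: [1, 1, 3, 4, 9, 13]
Total comparisons: 4

The merged array is [1, 1, 3, 4, 9, 13], requiring 4 comparisons. The merge step runs in O(n) time where n is the total number of elements.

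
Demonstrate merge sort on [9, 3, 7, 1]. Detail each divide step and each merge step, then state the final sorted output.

Merge sort trace:

Split: [9, 3, 7, 1] -> [9, 3] and [7, 1]
  Split: [9, 3] -> [9] and [3]
  Merge: [9] + [3] -> [3, 9]
  Split: [7, 1] -> [7] and [1]
  Merge: [7] + [1] -> [1, 7]
Merge: [3, 9] + [1, 7] -> [1, 3, 7, 9]

Final sorted array: [1, 3, 7, 9]

The merge sort proceeds by recursively splitting the array and merging sorted halves.
After all merges, the sorted array is [1, 3, 7, 9].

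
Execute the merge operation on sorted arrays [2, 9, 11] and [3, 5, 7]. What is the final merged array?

Merging process:

Compare 2 vs 3: take 2 from left. Merged: [2]
Compare 9 vs 3: take 3 from right. Merged: [2, 3]
Compare 9 vs 5: take 5 from right. Merged: [2, 3, 5]
Compare 9 vs 7: take 7 from right. Merged: [2, 3, 5, 7]
Append remaining from left: [9, 11]. Merged: [2, 3, 5, 7, 9, 11]

Final merged array: [2, 3, 5, 7, 9, 11]
Total comparisons: 4

The merged array is [2, 3, 5, 7, 9, 11], requiring 4 comparisons. The merge step runs in O(n) time where n is the total number of elements.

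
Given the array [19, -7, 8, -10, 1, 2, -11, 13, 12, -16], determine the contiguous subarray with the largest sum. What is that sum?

Using Kadane's algorithm on [19, -7, 8, -10, 1, 2, -11, 13, 12, -16]:

Scanning through the array:
Position 1 (value -7): max_ending_here = 12, max_so_far = 19
Position 2 (value 8): max_ending_here = 20, max_so_far = 20
Position 3 (value -10): max_ending_here = 10, max_so_far = 20
Position 4 (value 1): max_ending_here = 11, max_so_far = 20
Position 5 (value 2): max_ending_here = 13, max_so_far = 20
Position 6 (value -11): max_ending_here = 2, max_so_far = 20
Position 7 (value 13): max_ending_here = 15, max_so_far = 20
Position 8 (value 12): max_ending_here = 27, max_so_far = 27
Position 9 (value -16): max_ending_here = 11, max_so_far = 27

Maximum subarray: [19, -7, 8, -10, 1, 2, -11, 13, 12]
Maximum sum: 27

The maximum subarray is [19, -7, 8, -10, 1, 2, -11, 13, 12] with sum 27. This subarray runs from index 0 to index 8.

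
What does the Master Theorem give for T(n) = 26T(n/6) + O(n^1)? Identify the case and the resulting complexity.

Master Theorem for T(n) = 26T(n/6) + O(n^1):

a = 26, b = 6, c = 1
log_b(a) = log_6(26) = 1.8184

Case 1: c = 1 < log_6(26) = 1.8184
T(n) = O(n^(log_6 26))

For T(n) = 26T(n/6) + O(n^1): log_6(26) = 1.8184. This is Case 1 of the Master Theorem (c < log_b(a), work dominated by leaves), giving O(n^(log_6 26)).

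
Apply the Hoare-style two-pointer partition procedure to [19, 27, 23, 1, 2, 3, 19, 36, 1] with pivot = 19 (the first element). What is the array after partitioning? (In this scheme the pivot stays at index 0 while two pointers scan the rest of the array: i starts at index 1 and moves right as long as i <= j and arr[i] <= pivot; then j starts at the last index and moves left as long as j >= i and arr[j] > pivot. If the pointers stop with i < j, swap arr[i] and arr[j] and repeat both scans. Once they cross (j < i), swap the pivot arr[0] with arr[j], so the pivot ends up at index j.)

Hoare-style two-pointer partition with pivot = 19:

Initial array: [19, 27, 23, 1, 2, 3, 19, 36, 1]

Pointers start at i = 1, j = 8.
i stops at index 1 (arr[1]=27 > 19), j stops at index 8 (arr[8]=1 <= 19): swap arr[1] and arr[8], array becomes [19, 1, 23, 1, 2, 3, 19, 36, 27]
i stops at index 2 (arr[2]=23 > 19), j stops at index 6 (arr[6]=19 <= 19): swap arr[2] and arr[6], array becomes [19, 1, 19, 1, 2, 3, 23, 36, 27]
i ends at 6, j ends at 5: the pointers have crossed (j < i), so scanning stops.

Swap pivot arr[0] with arr[5] to place pivot at position 5: [3, 1, 19, 1, 2, 19, 23, 36, 27]
Pivot position: 5

After partitioning with pivot 19, the array becomes [3, 1, 19, 1, 2, 19, 23, 36, 27]. The pivot is placed at index 5. All elements to the left of the pivot are <= 19, and all elements to the right are > 19.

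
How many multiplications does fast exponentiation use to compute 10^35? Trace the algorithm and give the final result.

Computing 10^35 by squaring (build up from 10^1; each line after the first costs one multiplication):

10^1 = 10
10^2 = (10^1)^2 = 10^2 = 100
10^4 = (10^2)^2 = 100^2 = 10000
10^8 = (10^4)^2 = 10000^2 = 100000000
10^16 = (10^8)^2 = 100000000^2 = 10000000000000000
10^17 = 10 * 10^16 = 10 * 10000000000000000 = 100000000000000000
10^34 = (10^17)^2 = 100000000000000000^2 = 10000000000000000000000000000000000
10^35 = 10 * 10^34 = 10 * 10000000000000000000000000000000000 = 100000000000000000000000000000000000

Result: 100000000000000000000000000000000000
Multiplications needed: 7 (7 lines after 10^1)

10^35 = 100000000000000000000000000000000000. Using exponentiation by squaring, this requires 7 multiplications. The key idea: if the exponent is even, square the half-power; if odd, multiply by the base once.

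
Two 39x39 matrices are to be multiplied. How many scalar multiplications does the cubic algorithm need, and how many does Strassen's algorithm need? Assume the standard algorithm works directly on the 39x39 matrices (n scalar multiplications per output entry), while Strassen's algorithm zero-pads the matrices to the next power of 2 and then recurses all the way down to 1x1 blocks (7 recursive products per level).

Matrix multiplication for 39x39 matrices:

Strassen's algorithm requires power-of-2 dimensions. Pad 39x39 to 64x64 (next power of 2).

Standard algorithm: 39^3 = 59319 multiplications
Strassen's algorithm: 7^(log2(64)) = 7^6 = 117649 multiplications
Difference: 59319 - 117649 = -58330 (Strassen uses MORE here due to padding overhead — for small or just-over-power-of-2 n, padding can outweigh the per-level savings)

Standard: 59319 multiplications (39^3). Strassen: 117649 multiplications (7^6, after padding to 64x64). Strassen reduces 8 recursive multiplications to 7 at each level.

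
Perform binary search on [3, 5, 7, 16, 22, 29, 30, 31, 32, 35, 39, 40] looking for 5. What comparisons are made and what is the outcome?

Binary search for 5 in [3, 5, 7, 16, 22, 29, 30, 31, 32, 35, 39, 40]:

lo=0, hi=11, mid=5, arr[mid]=29 -> 29 > 5, search left half
lo=0, hi=4, mid=2, arr[mid]=7 -> 7 > 5, search left half
lo=0, hi=1, mid=0, arr[mid]=3 -> 3 < 5, search right half
lo=1, hi=1, mid=1, arr[mid]=5 -> Found target at index 1!

Binary search finds 5 at index 1 after 4 comparisons. The search repeatedly halves the search space by comparing with the middle element.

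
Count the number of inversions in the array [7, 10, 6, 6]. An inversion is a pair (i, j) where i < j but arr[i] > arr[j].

Finding inversions in [7, 10, 6, 6]:

(0, 2): arr[0]=7 > arr[2]=6
(0, 3): arr[0]=7 > arr[3]=6
(1, 2): arr[1]=10 > arr[2]=6
(1, 3): arr[1]=10 > arr[3]=6

Total inversions: 4

The array has 4 inversion(s): (0,2), (0,3), (1,2), (1,3). Each pair (i,j) satisfies i < j and arr[i] > arr[j].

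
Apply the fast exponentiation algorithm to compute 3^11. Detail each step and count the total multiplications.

Computing 3^11 by squaring (build up from 3^1; each line after the first costs one multiplication):

3^1 = 3
3^2 = (3^1)^2 = 3^2 = 9
3^4 = (3^2)^2 = 9^2 = 81
3^5 = 3 * 3^4 = 3 * 81 = 243
3^10 = (3^5)^2 = 243^2 = 59049
3^11 = 3 * 3^10 = 3 * 59049 = 177147

Result: 177147
Multiplications needed: 5 (5 lines after 3^1)

3^11 = 177147. Using exponentiation by squaring, this requires 5 multiplications. The key idea: if the exponent is even, square the half-power; if odd, multiply by the base once.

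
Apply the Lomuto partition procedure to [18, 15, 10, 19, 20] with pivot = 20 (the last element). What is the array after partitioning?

Lomuto partition with pivot = 20:

Initial array: [18, 15, 10, 19, 20]

arr[0]=18 <= 20: swap with position 0, array becomes [18, 15, 10, 19, 20]
arr[1]=15 <= 20: swap with position 1, array becomes [18, 15, 10, 19, 20]
arr[2]=10 <= 20: swap with position 2, array becomes [18, 15, 10, 19, 20]
arr[3]=19 <= 20: swap with position 3, array becomes [18, 15, 10, 19, 20]

Place pivot at position 4: [18, 15, 10, 19, 20]
Pivot position: 4

After partitioning with pivot 20, the array becomes [18, 15, 10, 19, 20]. The pivot is placed at index 4. All elements to the left of the pivot are <= 20, and all elements to the right are > 20.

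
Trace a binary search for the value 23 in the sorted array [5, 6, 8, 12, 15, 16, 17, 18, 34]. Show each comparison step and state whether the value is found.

Binary search for 23 in [5, 6, 8, 12, 15, 16, 17, 18, 34]:

lo=0, hi=8, mid=4, arr[mid]=15 -> 15 < 23, search right half
lo=5, hi=8, mid=6, arr[mid]=17 -> 17 < 23, search right half
lo=7, hi=8, mid=7, arr[mid]=18 -> 18 < 23, search right half
lo=8, hi=8, mid=8, arr[mid]=34 -> 34 > 23, search left half
lo=8 > hi=7, target 23 not found

Binary search determines that 23 is not in the array after 4 comparisons. The search space was exhausted without finding the target.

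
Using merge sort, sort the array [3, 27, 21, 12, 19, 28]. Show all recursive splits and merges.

Merge sort trace:

Split: [3, 27, 21, 12, 19, 28] -> [3, 27, 21] and [12, 19, 28]
  Split: [3, 27, 21] -> [3] and [27, 21]
    Split: [27, 21] -> [27] and [21]
    Merge: [27] + [21] -> [21, 27]
  Merge: [3] + [21, 27] -> [3, 21, 27]
  Split: [12, 19, 28] -> [12] and [19, 28]
    Split: [19, 28] -> [19] and [28]
    Merge: [19] + [28] -> [19, 28]
  Merge: [12] + [19, 28] -> [12, 19, 28]
Merge: [3, 21, 27] + [12, 19, 28] -> [3, 12, 19, 21, 27, 28]

Final sorted array: [3, 12, 19, 21, 27, 28]

The merge sort proceeds by recursively splitting the array and merging sorted halves.
After all merges, the sorted array is [3, 12, 19, 21, 27, 28].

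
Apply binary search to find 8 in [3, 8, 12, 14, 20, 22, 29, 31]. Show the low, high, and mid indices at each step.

Binary search for 8 in [3, 8, 12, 14, 20, 22, 29, 31]:

lo=0, hi=7, mid=3, arr[mid]=14 -> 14 > 8, search left half
lo=0, hi=2, mid=1, arr[mid]=8 -> Found target at index 1!

Binary search finds 8 at index 1 after 2 comparisons. The search repeatedly halves the search space by comparing with the middle element.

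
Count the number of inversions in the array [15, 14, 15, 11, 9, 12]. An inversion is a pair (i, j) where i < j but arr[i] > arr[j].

Finding inversions in [15, 14, 15, 11, 9, 12]:

(0, 1): arr[0]=15 > arr[1]=14
(0, 3): arr[0]=15 > arr[3]=11
(0, 4): arr[0]=15 > arr[4]=9
(0, 5): arr[0]=15 > arr[5]=12
(1, 3): arr[1]=14 > arr[3]=11
(1, 4): arr[1]=14 > arr[4]=9
(1, 5): arr[1]=14 > arr[5]=12
(2, 3): arr[2]=15 > arr[3]=11
(2, 4): arr[2]=15 > arr[4]=9
(2, 5): arr[2]=15 > arr[5]=12
(3, 4): arr[3]=11 > arr[4]=9

Total inversions: 11

The array has 11 inversion(s): (0,1), (0,3), (0,4), (0,5), (1,3), (1,4), (1,5), (2,3), (2,4), (2,5), (3,4). Each pair (i,j) satisfies i < j and arr[i] > arr[j].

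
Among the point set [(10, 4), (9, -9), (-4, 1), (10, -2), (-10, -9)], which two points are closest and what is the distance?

Computing all pairwise distances among 5 points:

d((10, 4), (9, -9)) = 13.0384
d((10, 4), (-4, 1)) = 14.3178
d((10, 4), (10, -2)) = 6.0 <-- minimum
d((10, 4), (-10, -9)) = 23.8537
d((9, -9), (-4, 1)) = 16.4012
d((9, -9), (10, -2)) = 7.0711
d((9, -9), (-10, -9)) = 19.0
d((-4, 1), (10, -2)) = 14.3178
d((-4, 1), (-10, -9)) = 11.6619
d((10, -2), (-10, -9)) = 21.1896

Closest pair: (10, 4) and (10, -2) with distance 6.0

The closest pair is (10, 4) and (10, -2) with Euclidean distance 6.0. For 5 points, brute-force pairwise comparison is shown above. For large n, the divide-and-conquer algorithm (sort by x, recurse on halves, check the dividing strip) achieves O(n log n).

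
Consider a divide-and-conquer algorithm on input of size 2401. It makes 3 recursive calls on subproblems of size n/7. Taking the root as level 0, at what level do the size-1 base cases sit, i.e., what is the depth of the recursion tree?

For divide and conquer with division factor 7:

Problem sizes at each level:
Level 0: 2401
Level 1: 343
Level 2: 49
Level 3: 7
Level 4: 1

The root is level 0 and the size-1 base case is level 4 (the tree spans levels 0 through 4, i.e. 5 levels counting the root), so the depth is the number of divisions: log_7(2401) = 4

The recursion tree depth is log_7(2401) = 4. At each level, the problem size is divided by 7, so it takes 4 divisions to reduce to a base case of size 1. The algorithm makes 3 recursive calls at each level.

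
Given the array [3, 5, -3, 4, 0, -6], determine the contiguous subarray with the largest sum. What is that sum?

Using Kadane's algorithm on [3, 5, -3, 4, 0, -6]:

Scanning through the array:
Position 1 (value 5): max_ending_here = 8, max_so_far = 8
Position 2 (value -3): max_ending_here = 5, max_so_far = 8
Position 3 (value 4): max_ending_here = 9, max_so_far = 9
Position 4 (value 0): max_ending_here = 9, max_so_far = 9
Position 5 (value -6): max_ending_here = 3, max_so_far = 9

Maximum subarray: [3, 5, -3, 4]
Maximum sum: 9

The maximum subarray is [3, 5, -3, 4] with sum 9. This subarray runs from index 0 to index 3.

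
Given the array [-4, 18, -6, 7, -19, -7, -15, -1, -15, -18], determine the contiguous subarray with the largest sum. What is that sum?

Using Kadane's algorithm on [-4, 18, -6, 7, -19, -7, -15, -1, -15, -18]:

Scanning through the array:
Position 1 (value 18): max_ending_here = 18, max_so_far = 18
Position 2 (value -6): max_ending_here = 12, max_so_far = 18
Position 3 (value 7): max_ending_here = 19, max_so_far = 19
Position 4 (value -19): max_ending_here = 0, max_so_far = 19
Position 5 (value -7): max_ending_here = -7, max_so_far = 19
Position 6 (value -15): max_ending_here = -15, max_so_far = 19
Position 7 (value -1): max_ending_here = -1, max_so_far = 19
Position 8 (value -15): max_ending_here = -15, max_so_far = 19
Position 9 (value -18): max_ending_here = -18, max_so_far = 19

Maximum subarray: [18, -6, 7]
Maximum sum: 19

The maximum subarray is [18, -6, 7] with sum 19. This subarray runs from index 1 to index 3.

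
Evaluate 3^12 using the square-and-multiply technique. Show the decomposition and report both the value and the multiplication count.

Computing 3^12 by squaring (build up from 3^1; each line after the first costs one multiplication):

3^1 = 3
3^2 = (3^1)^2 = 3^2 = 9
3^3 = 3 * 3^2 = 3 * 9 = 27
3^6 = (3^3)^2 = 27^2 = 729
3^12 = (3^6)^2 = 729^2 = 531441

Result: 531441
Multiplications needed: 4 (4 lines after 3^1)

3^12 = 531441. Using exponentiation by squaring, this requires 4 multiplications. The key idea: if the exponent is even, square the half-power; if odd, multiply by the base once.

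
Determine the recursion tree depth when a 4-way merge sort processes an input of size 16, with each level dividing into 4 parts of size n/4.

For divide and conquer with division factor 4:

Problem sizes at each level:
Level 0: 16
Level 1: 4
Level 2: 1

The root is level 0 and the size-1 base case is level 2 (the tree spans levels 0 through 2, i.e. 3 levels counting the root), so the depth is the number of divisions: log_4(16) = 2

The recursion tree depth is log_4(16) = 2. At each level, the problem size is divided by 4, so it takes 2 divisions to reduce to a base case of size 1. The algorithm makes 4 recursive calls at each level.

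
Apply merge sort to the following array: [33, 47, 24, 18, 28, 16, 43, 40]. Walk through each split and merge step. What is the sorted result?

Merge sort trace:

Split: [33, 47, 24, 18, 28, 16, 43, 40] -> [33, 47, 24, 18] and [28, 16, 43, 40]
  Split: [33, 47, 24, 18] -> [33, 47] and [24, 18]
    Split: [33, 47] -> [33] and [47]
    Merge: [33] + [47] -> [33, 47]
    Split: [24, 18] -> [24] and [18]
    Merge: [24] + [18] -> [18, 24]
  Merge: [33, 47] + [18, 24] -> [18, 24, 33, 47]
  Split: [28, 16, 43, 40] -> [28, 16] and [43, 40]
    Split: [28, 16] -> [28] and [16]
    Merge: [28] + [16] -> [16, 28]
    Split: [43, 40] -> [43] and [40]
    Merge: [43] + [40] -> [40, 43]
  Merge: [16, 28] + [40, 43] -> [16, 28, 40, 43]
Merge: [18, 24, 33, 47] + [16, 28, 40, 43] -> [16, 18, 24, 28, 33, 40, 43, 47]

Final sorted array: [16, 18, 24, 28, 33, 40, 43, 47]

The merge sort proceeds by recursively splitting the array and merging sorted halves.
After all merges, the sorted array is [16, 18, 24, 28, 33, 40, 43, 47].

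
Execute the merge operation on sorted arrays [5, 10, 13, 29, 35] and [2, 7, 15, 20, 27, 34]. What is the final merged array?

Merging process:

Compare 5 vs 2: take 2 from right. Merged: [2]
Compare 5 vs 7: take 5 from left. Merged: [2, 5]
Compare 10 vs 7: take 7 from right. Merged: [2, 5, 7]
Compare 10 vs 15: take 10 from left. Merged: [2, 5, 7, 10]
Compare 13 vs 15: take 13 from left. Merged: [2, 5, 7, 10, 13]
Compare 29 vs 15: take 15 from right. Merged: [2, 5, 7, 10, 13, 15]
Compare 29 vs 20: take 20 from right. Merged: [2, 5, 7, 10, 13, 15, 20]
Compare 29 vs 27: take 27 from right. Merged: [2, 5, 7, 10, 13, 15, 20, 27]
Compare 29 vs 34: take 29 from left. Merged: [2, 5, 7, 10, 13, 15, 20, 27, 29]
Compare 35 vs 34: take 34 from right. Merged: [2, 5, 7, 10, 13, 15, 20, 27, 29, 34]
Append remaining from left: [35]. Merged: [2, 5, 7, 10, 13, 15, 20, 27, 29, 34, 35]

Final merged array: [2, 5, 7, 10, 13, 15, 20, 27, 29, 34, 35]
Total comparisons: 10

The merged array is [2, 5, 7, 10, 13, 15, 20, 27, 29, 34, 35], requiring 10 comparisons. The merge step runs in O(n) time where n is the total number of elements.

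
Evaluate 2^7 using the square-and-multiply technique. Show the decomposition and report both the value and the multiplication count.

Computing 2^7 by squaring (build up from 2^1; each line after the first costs one multiplication):

2^1 = 2
2^2 = (2^1)^2 = 2^2 = 4
2^3 = 2 * 2^2 = 2 * 4 = 8
2^6 = (2^3)^2 = 8^2 = 64
2^7 = 2 * 2^6 = 2 * 64 = 128

Result: 128
Multiplications needed: 4 (4 lines after 2^1)

2^7 = 128. Using exponentiation by squaring, this requires 4 multiplications. The key idea: if the exponent is even, square the half-power; if odd, multiply by the base once.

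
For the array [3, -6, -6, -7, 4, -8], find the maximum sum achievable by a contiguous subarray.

Using Kadane's algorithm on [3, -6, -6, -7, 4, -8]:

Scanning through the array:
Position 1 (value -6): max_ending_here = -3, max_so_far = 3
Position 2 (value -6): max_ending_here = -6, max_so_far = 3
Position 3 (value -7): max_ending_here = -7, max_so_far = 3
Position 4 (value 4): max_ending_here = 4, max_so_far = 4
Position 5 (value -8): max_ending_here = -4, max_so_far = 4

Maximum subarray: [4]
Maximum sum: 4

The maximum subarray is [4] with sum 4. This subarray runs from index 4 to index 4.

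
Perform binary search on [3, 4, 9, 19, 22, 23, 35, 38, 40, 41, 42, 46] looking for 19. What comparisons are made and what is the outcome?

Binary search for 19 in [3, 4, 9, 19, 22, 23, 35, 38, 40, 41, 42, 46]:

lo=0, hi=11, mid=5, arr[mid]=23 -> 23 > 19, search left half
lo=0, hi=4, mid=2, arr[mid]=9 -> 9 < 19, search right half
lo=3, hi=4, mid=3, arr[mid]=19 -> Found target at index 3!

Binary search finds 19 at index 3 after 3 comparisons. The search repeatedly halves the search space by comparing with the middle element.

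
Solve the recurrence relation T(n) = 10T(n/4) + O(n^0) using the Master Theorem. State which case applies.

Master Theorem for T(n) = 10T(n/4) + O(n^0):

a = 10, b = 4, c = 0
log_b(a) = log_4(10) = 1.6610

Case 1: c = 0 < log_4(10) = 1.6610
T(n) = O(n^(log_4 10))

For T(n) = 10T(n/4) + O(n^0): log_4(10) = 1.6610. This is Case 1 of the Master Theorem (c < log_b(a), work dominated by leaves), giving O(n^(log_4 10)).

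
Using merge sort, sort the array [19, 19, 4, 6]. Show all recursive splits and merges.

Merge sort trace:

Split: [19, 19, 4, 6] -> [19, 19] and [4, 6]
  Split: [19, 19] -> [19] and [19]
  Merge: [19] + [19] -> [19, 19]
  Split: [4, 6] -> [4] and [6]
  Merge: [4] + [6] -> [4, 6]
Merge: [19, 19] + [4, 6] -> [4, 6, 19, 19]

Final sorted array: [4, 6, 19, 19]

The merge sort proceeds by recursively splitting the array and merging sorted halves.
After all merges, the sorted array is [4, 6, 19, 19].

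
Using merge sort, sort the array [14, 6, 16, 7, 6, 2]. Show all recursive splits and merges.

Merge sort trace:

Split: [14, 6, 16, 7, 6, 2] -> [14, 6, 16] and [7, 6, 2]
  Split: [14, 6, 16] -> [14] and [6, 16]
    Split: [6, 16] -> [6] and [16]
    Merge: [6] + [16] -> [6, 16]
  Merge: [14] + [6, 16] -> [6, 14, 16]
  Split: [7, 6, 2] -> [7] and [6, 2]
    Split: [6, 2] -> [6] and [2]
    Merge: [6] + [2] -> [2, 6]
  Merge: [7] + [2, 6] -> [2, 6, 7]
Merge: [6, 14, 16] + [2, 6, 7] -> [2, 6, 6, 7, 14, 16]

Final sorted array: [2, 6, 6, 7, 14, 16]

The merge sort proceeds by recursively splitting the array and merging sorted halves.
After all merges, the sorted array is [2, 6, 6, 7, 14, 16].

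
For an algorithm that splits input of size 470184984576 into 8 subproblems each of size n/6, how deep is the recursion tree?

For divide and conquer with division factor 6:

Problem sizes at each level:
Level 0: 470184984576
Level 1: 78364164096
Level 2: 13060694016
Level 3: 2176782336
Level 4: 362797056
Level 5: 60466176
Level 6: 10077696
Level 7: 1679616
Level 8: 279936
Level 9: 46656
Level 10: 7776
Level 11: 1296
Level 12: 216
Level 13: 36
Level 14: 6
Level 15: 1

The root is level 0 and the size-1 base case is level 15 (the tree spans levels 0 through 15, i.e. 16 levels counting the root), so the depth is the number of divisions: log_6(470184984576) = 15

The recursion tree depth is log_6(470184984576) = 15. At each level, the problem size is divided by 6, so it takes 15 divisions to reduce to a base case of size 1. The algorithm makes 8 recursive calls at each level.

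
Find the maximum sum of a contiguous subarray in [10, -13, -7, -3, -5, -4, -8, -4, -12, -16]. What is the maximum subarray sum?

Using Kadane's algorithm on [10, -13, -7, -3, -5, -4, -8, -4, -12, -16]:

Scanning through the array:
Position 1 (value -13): max_ending_here = -3, max_so_far = 10
Position 2 (value -7): max_ending_here = -7, max_so_far = 10
Position 3 (value -3): max_ending_here = -3, max_so_far = 10
Position 4 (value -5): max_ending_here = -5, max_so_far = 10
Position 5 (value -4): max_ending_here = -4, max_so_far = 10
Position 6 (value -8): max_ending_here = -8, max_so_far = 10
Position 7 (value -4): max_ending_here = -4, max_so_far = 10
Position 8 (value -12): max_ending_here = -12, max_so_far = 10
Position 9 (value -16): max_ending_here = -16, max_so_far = 10

Maximum subarray: [10]
Maximum sum: 10

The maximum subarray is [10] with sum 10. This subarray runs from index 0 to index 0.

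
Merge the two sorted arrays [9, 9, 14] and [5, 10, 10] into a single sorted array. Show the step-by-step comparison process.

Merging process:

Compare 9 vs 5: take 5 from right. Merged: [5]
Compare 9 vs 10: take 9 from left. Merged: [5, 9]
Compare 9 vs 10: take 9 from left. Merged: [5, 9, 9]
Compare 14 vs 10: take 10 from right. Merged: [5, 9, 9, 10]
Compare 14 vs 10: take 10 from right. Merged: [5, 9, 9, 10, 10]
Append remaining from left: [14]. Merged: [5, 9, 9, 10, 10, 14]

Final merged array: [5, 9, 9, 10, 10, 14]
Total comparisons: 5

The merged array is [5, 9, 9, 10, 10, 14], requiring 5 comparisons. The merge step runs in O(n) time where n is the total number of elements.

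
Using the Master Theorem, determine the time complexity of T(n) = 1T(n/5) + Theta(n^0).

Master Theorem for T(n) = 1T(n/5) + O(n^0):

a = 1, b = 5, c = 0
log_b(a) = log_5(1) = 0.0000

Case 2: c = 0 = log_5(1) = 0.0000
T(n) = O(n^0 log n) = O(log n)

For T(n) = 1T(n/5) + O(n^0): log_5(1) = 0.0000. This is Case 2 of the Master Theorem (c = log_b(a), equal work at all levels), giving O(log n).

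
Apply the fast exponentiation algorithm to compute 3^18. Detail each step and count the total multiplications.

Computing 3^18 by squaring (build up from 3^1; each line after the first costs one multiplication):

3^1 = 3
3^2 = (3^1)^2 = 3^2 = 9
3^4 = (3^2)^2 = 9^2 = 81
3^8 = (3^4)^2 = 81^2 = 6561
3^9 = 3 * 3^8 = 3 * 6561 = 19683
3^18 = (3^9)^2 = 19683^2 = 387420489

Result: 387420489
Multiplications needed: 5 (5 lines after 3^1)

3^18 = 387420489. Using exponentiation by squaring, this requires 5 multiplications. The key idea: if the exponent is even, square the half-power; if odd, multiply by the base once.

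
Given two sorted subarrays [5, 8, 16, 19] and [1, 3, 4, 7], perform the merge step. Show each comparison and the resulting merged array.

Merging process:

Compare 5 vs 1: take 1 from right. Merged: [1]
Compare 5 vs 3: take 3 from right. Merged: [1, 3]
Compare 5 vs 4: take 4 from right. Merged: [1, 3, 4]
Compare 5 vs 7: take 5 from left. Merged: [1, 3, 4, 5]
Compare 8 vs 7: take 7 from right. Merged: [1, 3, 4, 5, 7]
Append remaining from left: [8, 16, 19]. Merged: [1, 3, 4, 5, 7, 8, 16, 19]

Final merged array: [1, 3, 4, 5, 7, 8, 16, 19]
Total comparisons: 5

The merged array is [1, 3, 4, 5, 7, 8, 16, 19], requiring 5 comparisons. The merge step runs in O(n) time where n is the total number of elements.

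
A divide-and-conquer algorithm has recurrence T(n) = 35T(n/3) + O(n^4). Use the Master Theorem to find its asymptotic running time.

Master Theorem for T(n) = 35T(n/3) + O(n^4):

a = 35, b = 3, c = 4
log_b(a) = log_3(35) = 3.2362

Case 3: c = 4 > log_3(35) = 3.2362
T(n) = O(n^4) = O(n^4)

For T(n) = 35T(n/3) + O(n^4): log_3(35) = 3.2362. This is Case 3 of the Master Theorem (c > log_b(a), work dominated by root), giving O(n^4).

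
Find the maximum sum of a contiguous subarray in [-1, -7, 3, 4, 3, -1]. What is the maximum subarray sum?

Using Kadane's algorithm on [-1, -7, 3, 4, 3, -1]:

Scanning through the array:
Position 1 (value -7): max_ending_here = -7, max_so_far = -1
Position 2 (value 3): max_ending_here = 3, max_so_far = 3
Position 3 (value 4): max_ending_here = 7, max_so_far = 7
Position 4 (value 3): max_ending_here = 10, max_so_far = 10
Position 5 (value -1): max_ending_here = 9, max_so_far = 10

Maximum subarray: [3, 4, 3]
Maximum sum: 10

The maximum subarray is [3, 4, 3] with sum 10. This subarray runs from index 2 to index 4.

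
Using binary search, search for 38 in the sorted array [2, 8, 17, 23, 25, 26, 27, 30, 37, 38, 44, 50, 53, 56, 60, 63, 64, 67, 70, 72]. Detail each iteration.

Binary search for 38 in [2, 8, 17, 23, 25, 26, 27, 30, 37, 38, 44, 50, 53, 56, 60, 63, 64, 67, 70, 72]:

lo=0, hi=19, mid=9, arr[mid]=38 -> Found target at index 9!

Binary search finds 38 at index 9 after 1 comparisons. The search repeatedly halves the search space by comparing with the middle element.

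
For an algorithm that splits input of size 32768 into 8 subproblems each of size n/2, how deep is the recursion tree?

For divide and conquer with division factor 2:

Problem sizes at each level:
Level 0: 32768
Level 1: 16384
Level 2: 8192
Level 3: 4096
Level 4: 2048
Level 5: 1024
Level 6: 512
Level 7: 256
Level 8: 128
Level 9: 64
Level 10: 32
Level 11: 16
Level 12: 8
Level 13: 4
Level 14: 2
Level 15: 1

The root is level 0 and the size-1 base case is level 15 (the tree spans levels 0 through 15, i.e. 16 levels counting the root), so the depth is the number of divisions: log_2(32768) = 15

The recursion tree depth is log_2(32768) = 15. At each level, the problem size is divided by 2, so it takes 15 divisions to reduce to a base case of size 1. The algorithm makes 8 recursive calls at each level.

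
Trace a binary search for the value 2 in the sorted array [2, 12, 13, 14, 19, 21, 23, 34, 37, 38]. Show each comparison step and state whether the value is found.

Binary search for 2 in [2, 12, 13, 14, 19, 21, 23, 34, 37, 38]:

lo=0, hi=9, mid=4, arr[mid]=19 -> 19 > 2, search left half
lo=0, hi=3, mid=1, arr[mid]=12 -> 12 > 2, search left half
lo=0, hi=0, mid=0, arr[mid]=2 -> Found target at index 0!

Binary search finds 2 at index 0 after 3 comparisons. The search repeatedly halves the search space by comparing with the middle element.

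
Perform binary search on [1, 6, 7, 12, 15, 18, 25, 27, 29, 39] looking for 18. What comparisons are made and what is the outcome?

Binary search for 18 in [1, 6, 7, 12, 15, 18, 25, 27, 29, 39]:

lo=0, hi=9, mid=4, arr[mid]=15 -> 15 < 18, search right half
lo=5, hi=9, mid=7, arr[mid]=27 -> 27 > 18, search left half
lo=5, hi=6, mid=5, arr[mid]=18 -> Found target at index 5!

Binary search finds 18 at index 5 after 3 comparisons. The search repeatedly halves the search space by comparing with the middle element.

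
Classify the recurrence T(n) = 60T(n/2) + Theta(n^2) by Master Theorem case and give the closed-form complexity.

Master Theorem for T(n) = 60T(n/2) + O(n^2):

a = 60, b = 2, c = 2
log_b(a) = log_2(60) = 5.9069

Case 1: c = 2 < log_2(60) = 5.9069
T(n) = O(n^(log_2 60))

For T(n) = 60T(n/2) + O(n^2): log_2(60) = 5.9069. This is Case 1 of the Master Theorem (c < log_b(a), work dominated by leaves), giving O(n^(log_2 60)).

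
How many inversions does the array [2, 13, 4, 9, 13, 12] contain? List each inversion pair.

Finding inversions in [2, 13, 4, 9, 13, 12]:

(1, 2): arr[1]=13 > arr[2]=4
(1, 3): arr[1]=13 > arr[3]=9
(1, 5): arr[1]=13 > arr[5]=12
(4, 5): arr[4]=13 > arr[5]=12

Total inversions: 4

The array has 4 inversion(s): (1,2), (1,3), (1,5), (4,5). Each pair (i,j) satisfies i < j and arr[i] > arr[j].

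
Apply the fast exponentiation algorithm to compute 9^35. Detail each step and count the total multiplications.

Computing 9^35 by squaring (build up from 9^1; each line after the first costs one multiplication):

9^1 = 9
9^2 = (9^1)^2 = 9^2 = 81
9^4 = (9^2)^2 = 81^2 = 6561
9^8 = (9^4)^2 = 6561^2 = 43046721
9^16 = (9^8)^2 = 43046721^2 = 1853020188851841
9^17 = 9 * 9^16 = 9 * 1853020188851841 = 16677181699666569
9^34 = (9^17)^2 = 16677181699666569^2 = 278128389443693511257285776231761
9^35 = 9 * 9^34 = 9 * 278128389443693511257285776231761 = 2503155504993241601315571986085849

Result: 2503155504993241601315571986085849
Multiplications needed: 7 (7 lines after 9^1)

9^35 = 2503155504993241601315571986085849. Using exponentiation by squaring, this requires 7 multiplications. The key idea: if the exponent is even, square the half-power; if odd, multiply by the base once.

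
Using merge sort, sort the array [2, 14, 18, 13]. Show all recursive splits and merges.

Merge sort trace:

Split: [2, 14, 18, 13] -> [2, 14] and [18, 13]
  Split: [2, 14] -> [2] and [14]
  Merge: [2] + [14] -> [2, 14]
  Split: [18, 13] -> [18] and [13]
  Merge: [18] + [13] -> [13, 18]
Merge: [2, 14] + [13, 18] -> [2, 13, 14, 18]

Final sorted array: [2, 13, 14, 18]

The merge sort proceeds by recursively splitting the array and merging sorted halves.
After all merges, the sorted array is [2, 13, 14, 18].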